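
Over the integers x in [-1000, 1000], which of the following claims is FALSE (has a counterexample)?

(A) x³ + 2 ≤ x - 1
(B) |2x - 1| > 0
(A) x = 0: LHS = 0³ + 2 = 2, RHS = 0 - 1 = -1; 2 ≤ -1 — FAILS

(B) Over all integers in [-1000, 1000], LHS − RHS is smallest at x = 0, where it equals 1:
x = 0: LHS = |2·0 - 1| = |-1| = 1; 1 > 0 — holds
At the ends of the range:
x = -1000: LHS = |2·(-1000) - 1| = |-2001| = 2001; 2001 > 0 — holds
x = 1000: LHS = |2·1000 - 1| = |1999| = 1999; 1999 > 0 — holds
Hence LHS − RHS is never zero or negative, i.e. LHS > RHS throughout, so the relation holds for every integer in [-1000, 1000].

Only (A) has a counterexample.

Answer: A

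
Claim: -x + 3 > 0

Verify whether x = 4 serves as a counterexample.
Substitute x = 4 into the relation:
x = 4: LHS = -4 + 3 = -1; -1 > 0 — FAILS

Since the claim fails at x = 4, this value is a counterexample.

Answer: Yes, x = 4 is a counterexample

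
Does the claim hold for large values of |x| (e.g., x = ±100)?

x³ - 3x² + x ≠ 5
x = 100: LHS = 100³ - 3·100² + 100 = 970100; 970100 ≠ 5 — holds
x = -100: LHS = (-100)³ - 3·(-100)² + (-100) = -1030100; -1030100 ≠ 5 — holds

Answer: Yes, holds for both x = 100 and x = -100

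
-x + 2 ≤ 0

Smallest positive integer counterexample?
Testing positive integers:
x = 1: LHS = -1 + 2 = 1; 1 ≤ 0 — FAILS  ← smallest positive counterexample

Answer: x = 1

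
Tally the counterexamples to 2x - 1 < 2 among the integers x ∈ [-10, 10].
Counterexamples in [-10, 10]: {2, 3, 4, 5, 6, 7, 8, 9, 10}.

Counting them gives 9 values.

Answer: 9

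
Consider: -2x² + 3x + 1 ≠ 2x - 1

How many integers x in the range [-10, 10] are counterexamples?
Track d = LHS − RHS over the integers in [-10, 10]. Equality would need d = 0, but d changes sign only between consecutive integers, jumping over 0:
x = -1: LHS = -2·(-1)² + 3·(-1) + 1 = -4, RHS = 2·(-1) - 1 = -3; -4 ≠ -3 — holds  (d = -1)
x = 0: LHS = -2·0² + 3·0 + 1 = 1, RHS = 2·0 - 1 = -1; 1 ≠ -1 — holds  (d = 2)
x = 1: LHS = -2·1² + 3·1 + 1 = 2, RHS = 2·1 - 1 = 1; 2 ≠ 1 — holds  (d = 1)
x = 2: LHS = -2·2² + 3·2 + 1 = -1, RHS = 2·2 - 1 = 3; -1 ≠ 3 — holds  (d = -4)
Away from these crossings d keeps a constant sign, and checking every integer in [-10, 10] confirms d ≠ 0 throughout. Hence the two sides are never equal, so the relation holds for every integer in [-10, 10].

No counterexample appears in that range.

Answer: 0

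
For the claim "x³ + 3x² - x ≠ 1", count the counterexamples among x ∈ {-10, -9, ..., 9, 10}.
Track d = LHS − RHS over the integers in [-10, 10]. Equality would need d = 0, but d changes sign only between consecutive integers, jumping over 0:
x = -4: LHS = (-4)³ + 3·(-4)² - (-4) = -12; -12 ≠ 1 — holds  (d = -13)
x = -3: LHS = (-3)³ + 3·(-3)² - (-3) = 3; 3 ≠ 1 — holds  (d = 2)
x = -1: LHS = (-1)³ + 3·(-1)² - (-1) = 3; 3 ≠ 1 — holds  (d = 2)
x = 0: LHS = 0³ + 3·0² - 0 = 0; 0 ≠ 1 — holds  (d = -1)
x = 0: LHS = 0³ + 3·0² - 0 = 0; 0 ≠ 1 — holds  (d = -1)
x = 1: LHS = 1³ + 3·1² - 1 = 3; 3 ≠ 1 — holds  (d = 2)
Away from these crossings d keeps a constant sign, and checking every integer in [-10, 10] confirms d ≠ 0 throughout. Hence the two sides are never equal, so the relation holds for every integer in [-10, 10].

No counterexample appears in that range.

Answer: 0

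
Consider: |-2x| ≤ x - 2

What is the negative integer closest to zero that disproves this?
Testing negative integers from -1 downward:
x = -1: LHS = |-2·(-1)| = |2| = 2, RHS = (-1) - 2 = -3; 2 ≤ -3 — FAILS  ← closest negative counterexample to 0

Answer: x = -1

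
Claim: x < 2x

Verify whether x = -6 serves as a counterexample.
Substitute x = -6 into the relation:
x = -6: RHS = 2·(-6) = -12; -6 < -12 — FAILS

Since the claim fails at x = -6, this value is a counterexample.

Answer: Yes, x = -6 is a counterexample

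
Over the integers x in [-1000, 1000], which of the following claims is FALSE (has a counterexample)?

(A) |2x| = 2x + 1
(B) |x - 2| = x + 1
(A) x = 0: LHS = |2·0| = |0| = 0, RHS = 2·0 + 1 = 1; 0 = 1 — FAILS
(B) x = 0: LHS = |0 - 2| = |-2| = 2, RHS = 0 + 1 = 1; 2 = 1 — FAILS

Answer: Both A and B are false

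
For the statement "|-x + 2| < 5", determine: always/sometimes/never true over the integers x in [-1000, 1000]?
Holds at x = 0: LHS = |-0 + 2| = |2| = 2; 2 < 5 — holds
Fails at x = -3: LHS = |-(-3) + 2| = |5| = 5; 5 < 5 — FAILS
It is satisfied by some integers in the range but not all.

Answer: Sometimes true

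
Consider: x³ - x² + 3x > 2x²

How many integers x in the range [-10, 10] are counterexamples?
Counterexamples in [-10, 10]: {-10, -9, -8, -7, -6, -5, -4, -3, -2, -1, 0}.

Counting them gives 11 values.

Answer: 11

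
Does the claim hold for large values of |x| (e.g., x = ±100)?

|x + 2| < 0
x = 100: LHS = |100 + 2| = |102| = 102; 102 < 0 — FAILS
x = -100: LHS = |(-100) + 2| = |-98| = 98; 98 < 0 — FAILS

Answer: No, fails for both x = 100 and x = -100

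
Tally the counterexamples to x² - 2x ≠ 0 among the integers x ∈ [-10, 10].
Counterexamples in [-10, 10]: {0, 2}.

Counting them gives 2 values.

Answer: 2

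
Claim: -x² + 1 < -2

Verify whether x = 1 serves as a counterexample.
Substitute x = 1 into the relation:
x = 1: LHS = -1² + 1 = 0; 0 < -2 — FAILS

Since the claim fails at x = 1, this value is a counterexample.

Answer: Yes, x = 1 is a counterexample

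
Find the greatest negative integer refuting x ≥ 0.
Testing negative integers from -1 downward:
x = -1: -1 ≥ 0 — FAILS  ← closest negative counterexample to 0

Answer: x = -1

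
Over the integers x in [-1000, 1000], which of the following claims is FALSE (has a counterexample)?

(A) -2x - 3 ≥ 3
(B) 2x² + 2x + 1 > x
(A) x = 0: LHS = -2·0 - 3 = -3; -3 ≥ 3 — FAILS

(B) Over all integers in [-1000, 1000], LHS − RHS is smallest at x = 0, where it equals 1:
x = 0: LHS = 2·0² + 2·0 + 1 = 1; 1 > 0 — holds
At the ends of the range:
x = -1000: LHS = 2·(-1000)² + 2·(-1000) + 1 = 1998001; 1998001 > -1000 — holds
x = 1000: LHS = 2·1000² + 2·1000 + 1 = 2002001; 2002001 > 1000 — holds
Hence LHS − RHS is never zero or negative, i.e. LHS > RHS throughout, so the relation holds for every integer in [-1000, 1000].

Only (A) has a counterexample.

Answer: A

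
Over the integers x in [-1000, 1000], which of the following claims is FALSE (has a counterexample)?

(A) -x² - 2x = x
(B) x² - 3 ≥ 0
(A) x = 1: LHS = -1² - 2·1 = -3; -3 = 1 — FAILS
(B) x = 0: LHS = 0² - 3 = -3; -3 ≥ 0 — FAILS

Answer: Both A and B are false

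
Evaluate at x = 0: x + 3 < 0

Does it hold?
x = 0: LHS = 0 + 3 = 3; 3 < 0 — FAILS

The relation fails at x = 0, so x = 0 is a counterexample.

Answer: No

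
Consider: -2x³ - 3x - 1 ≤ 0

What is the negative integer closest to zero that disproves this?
Testing negative integers from -1 downward:
x = -1: LHS = -2·(-1)³ - 3·(-1) - 1 = 4; 4 ≤ 0 — FAILS  ← closest negative counterexample to 0

Answer: x = -1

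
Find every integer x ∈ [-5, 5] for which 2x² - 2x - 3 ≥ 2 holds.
Holds for: {-5, -4, -3, -2, 3, 4, 5}
Fails for: {-1, 0, 1, 2}

Answer: {-5, -4, -3, -2, 3, 4, 5}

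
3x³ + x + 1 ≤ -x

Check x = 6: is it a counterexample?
Substitute x = 6 into the relation:
x = 6: LHS = 3·6³ + 6 + 1 = 655; 655 ≤ -6 — FAILS

Since the claim fails at x = 6, this value is a counterexample.

Answer: Yes, x = 6 is a counterexample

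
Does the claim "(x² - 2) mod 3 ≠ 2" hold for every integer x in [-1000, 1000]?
The claim fails at x = 1:
x = 1: LHS = (1² - 2) mod 3 = (-1) mod 3 = 2; 2 ≠ 2 — FAILS

Because a single integer refutes it, the statement is false.

Answer: False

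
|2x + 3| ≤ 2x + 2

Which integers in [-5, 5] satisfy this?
Over all integers in [-5, 5], LHS − RHS is smallest at x = 0, where it equals 1:
x = 0: LHS = |2·0 + 3| = |3| = 3, RHS = 2·0 + 2 = 2; 3 ≤ 2 — FAILS
At the ends of the range:
x = -5: LHS = |2·(-5) + 3| = |-7| = 7, RHS = 2·(-5) + 2 = -8; 7 ≤ -8 — FAILS
x = 5: LHS = |2·5 + 3| = |13| = 13, RHS = 2·5 + 2 = 12; 13 ≤ 12 — FAILS
Hence LHS − RHS is never zero or negative, i.e. LHS > RHS throughout, so the claimed relation (≤) fails for every integer in [-5, 5].

Answer: None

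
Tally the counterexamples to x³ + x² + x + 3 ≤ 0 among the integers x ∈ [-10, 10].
Counterexamples in [-10, 10]: {-1, 0, 1, 2, 3, 4, 5, 6, 7, 8, 9, 10}.

Counting them gives 12 values.

Answer: 12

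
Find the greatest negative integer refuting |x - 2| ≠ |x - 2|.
Testing negative integers from -1 downward:
x = -1: LHS = |(-1) - 2| = |-3| = 3, RHS = |(-1) - 2| = |-3| = 3; 3 ≠ 3 — FAILS  ← closest negative counterexample to 0

Answer: x = -1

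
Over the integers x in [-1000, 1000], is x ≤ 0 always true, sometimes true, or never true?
Holds at x = 0: 0 ≤ 0 — holds
Fails at x = 1: 1 ≤ 0 — FAILS
It is satisfied by some integers in the range but not all.

Answer: Sometimes true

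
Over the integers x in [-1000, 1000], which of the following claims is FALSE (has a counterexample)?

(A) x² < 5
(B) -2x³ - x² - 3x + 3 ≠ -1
(A) x = 3: LHS = 3² = 9; 9 < 5 — FAILS

(B) Track d = LHS − RHS over the integers in [-1000, 1000]. Equality would need d = 0, but d changes sign only between consecutive integers, jumping over 0:
x = 0: LHS = -2·0³ - 0² - 3·0 + 3 = 3; 3 ≠ -1 — holds  (d = 4)
x = 1: LHS = -2·1³ - 1² - 3·1 + 3 = -3; -3 ≠ -1 — holds  (d = -2)
Away from these crossings d keeps a constant sign, and checking every integer in [-1000, 1000] confirms d ≠ 0 throughout. Hence the two sides are never equal, so the relation holds for every integer in [-1000, 1000].

Only (A) has a counterexample.

Answer: A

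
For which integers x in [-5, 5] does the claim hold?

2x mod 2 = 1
For a polynomial with integer coefficients, its value mod 2 depends only on x mod 2, so it suffices to check one representative of each residue class, x = 0, 1:
x = 0: LHS = (2·0) mod 2 = 0 mod 2 = 0; 0 = 1 — FAILS
x = 1: LHS = (2·1) mod 2 = 2 mod 2 = 0; 0 = 1 — FAILS
The relation fails in every residue class, so the claimed relation (=) fails for every integer in [-5, 5].

Answer: None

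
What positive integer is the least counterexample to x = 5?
Testing positive integers:
x = 1: 1 = 5 — FAILS  ← smallest positive counterexample

Answer: x = 1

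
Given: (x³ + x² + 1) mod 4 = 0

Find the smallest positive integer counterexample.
Testing positive integers:
x = 1: LHS = (1³ + 1² + 1) mod 4 = 3 mod 4 = 3; 3 = 0 — FAILS  ← smallest positive counterexample

Answer: x = 1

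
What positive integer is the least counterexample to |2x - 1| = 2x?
Testing positive integers:
x = 1: LHS = |2·1 - 1| = |1| = 1, RHS = 2·1 = 2; 1 = 2 — FAILS  ← smallest positive counterexample

Answer: x = 1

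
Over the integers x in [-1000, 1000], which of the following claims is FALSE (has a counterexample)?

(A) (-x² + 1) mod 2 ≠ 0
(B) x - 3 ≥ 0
(A) x = 1: LHS = (-1² + 1) mod 2 = 0 mod 2 = 0; 0 ≠ 0 — FAILS
(B) x = 0: LHS = 0 - 3 = -3; -3 ≥ 0 — FAILS

Answer: Both A and B are false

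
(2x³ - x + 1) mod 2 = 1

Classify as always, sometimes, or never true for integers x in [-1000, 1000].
Holds at x = 0: LHS = (2·0³ - 0 + 1) mod 2 = 1 mod 2 = 1; 1 = 1 — holds
Fails at x = 1: LHS = (2·1³ - 1 + 1) mod 2 = 2 mod 2 = 0; 0 = 1 — FAILS
It is satisfied by some integers in the range but not all.

Answer: Sometimes true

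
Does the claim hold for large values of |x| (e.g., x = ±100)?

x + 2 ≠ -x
x = 100: LHS = 100 + 2 = 102; 102 ≠ -100 — holds
x = -100: LHS = (-100) + 2 = -98, RHS = -(-100) = 100; -98 ≠ 100 — holds

Answer: Yes, holds for both x = 100 and x = -100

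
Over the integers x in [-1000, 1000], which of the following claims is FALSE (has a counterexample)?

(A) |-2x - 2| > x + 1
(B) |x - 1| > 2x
(A) x = -1: LHS = |-2·(-1) - 2| = |0| = 0, RHS = (-1) + 1 = 0; 0 > 0 — FAILS
(B) x = 1: LHS = |1 - 1| = |0| = 0, RHS = 2·1 = 2; 0 > 2 — FAILS

Answer: Both A and B are false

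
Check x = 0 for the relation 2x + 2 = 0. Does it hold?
x = 0: LHS = 2·0 + 2 = 2; 2 = 0 — FAILS

The relation fails at x = 0, so x = 0 is a counterexample.

Answer: No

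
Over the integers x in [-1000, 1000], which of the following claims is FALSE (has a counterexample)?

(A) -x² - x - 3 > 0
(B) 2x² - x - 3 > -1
(A) x = 0: LHS = -0² - 0 - 3 = -3; -3 > 0 — FAILS
(B) x = 0: LHS = 2·0² - 0 - 3 = -3; -3 > -1 — FAILS

Answer: Both A and B are false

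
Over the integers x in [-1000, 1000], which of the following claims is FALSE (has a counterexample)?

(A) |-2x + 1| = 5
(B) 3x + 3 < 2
(A) x = 0: LHS = |-2·0 + 1| = |1| = 1; 1 = 5 — FAILS
(B) x = 0: LHS = 3·0 + 3 = 3; 3 < 2 — FAILS

Answer: Both A and B are false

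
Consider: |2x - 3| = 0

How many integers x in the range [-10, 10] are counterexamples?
Counterexamples in [-10, 10]: {-10, -9, -8, -7, -6, -5, -4, -3, -2, -1, 0, 1, 2, 3, 4, 5, 6, 7, 8, 9, 10}.

Counting them gives 21 values.

Answer: 21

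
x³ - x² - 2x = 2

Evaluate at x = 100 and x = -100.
x = 100: LHS = 100³ - 100² - 2·100 = 989800; 989800 = 2 — FAILS
x = -100: LHS = (-100)³ - (-100)² - 2·(-100) = -1009800; -1009800 = 2 — FAILS

Answer: No, fails for both x = 100 and x = -100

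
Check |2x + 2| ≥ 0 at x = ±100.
x = 100: LHS = |2·100 + 2| = |202| = 202; 202 ≥ 0 — holds
x = -100: LHS = |2·(-100) + 2| = |-198| = 198; 198 ≥ 0 — holds

Answer: Yes, holds for both x = 100 and x = -100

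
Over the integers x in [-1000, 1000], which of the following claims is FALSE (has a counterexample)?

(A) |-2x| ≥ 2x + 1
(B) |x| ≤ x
(A) x = 0: LHS = |-2·0| = |0| = 0, RHS = 2·0 + 1 = 1; 0 ≥ 1 — FAILS
(B) x = -1: LHS = |-1| = 1; 1 ≤ -1 — FAILS

Answer: Both A and B are false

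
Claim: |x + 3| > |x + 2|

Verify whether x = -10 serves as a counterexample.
Substitute x = -10 into the relation:
x = -10: LHS = |(-10) + 3| = |-7| = 7, RHS = |(-10) + 2| = |-8| = 8; 7 > 8 — FAILS

Since the claim fails at x = -10, this value is a counterexample.

Answer: Yes, x = -10 is a counterexample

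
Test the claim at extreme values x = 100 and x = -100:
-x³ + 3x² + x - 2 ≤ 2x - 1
x = 100: LHS = -100³ + 3·100² + 100 - 2 = -969902, RHS = 2·100 - 1 = 199; -969902 ≤ 199 — holds
x = -100: LHS = -(-100)³ + 3·(-100)² + (-100) - 2 = 1029898, RHS = 2·(-100) - 1 = -201; 1029898 ≤ -201 — FAILS

Answer: Partially: holds for x = 100, fails for x = -100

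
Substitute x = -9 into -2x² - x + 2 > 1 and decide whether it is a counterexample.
Substitute x = -9 into the relation:
x = -9: LHS = -2·(-9)² - (-9) + 2 = -151; -151 > 1 — FAILS

Since the claim fails at x = -9, this value is a counterexample.

Answer: Yes, x = -9 is a counterexample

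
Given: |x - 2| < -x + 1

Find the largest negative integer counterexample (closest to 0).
Testing negative integers from -1 downward:
x = -1: LHS = |(-1) - 2| = |-3| = 3, RHS = -(-1) + 1 = 2; 3 < 2 — FAILS  ← closest negative counterexample to 0

Answer: x = -1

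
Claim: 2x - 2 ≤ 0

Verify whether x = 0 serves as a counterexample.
Substitute x = 0 into the relation:
x = 0: LHS = 2·0 - 2 = -2; -2 ≤ 0 — holds

The claim holds here, so x = 0 is not a counterexample. (A counterexample exists elsewhere, e.g. x = 2.)

Answer: No, x = 0 is not a counterexample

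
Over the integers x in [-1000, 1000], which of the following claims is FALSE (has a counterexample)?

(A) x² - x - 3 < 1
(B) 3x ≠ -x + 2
(A) x = -2: LHS = (-2)² - (-2) - 3 = 3; 3 < 1 — FAILS

(B) Track d = LHS − RHS over the integers in [-1000, 1000]. Equality would need d = 0, but d changes sign only between consecutive integers, jumping over 0:
x = 0: LHS = 3·0 = 0, RHS = -0 + 2 = 2; 0 ≠ 2 — holds  (d = -2)
x = 1: LHS = 3·1 = 3, RHS = -1 + 2 = 1; 3 ≠ 1 — holds  (d = 2)
Away from these crossings d keeps a constant sign, and checking every integer in [-1000, 1000] confirms d ≠ 0 throughout. Hence the two sides are never equal, so the relation holds for every integer in [-1000, 1000].

Only (A) has a counterexample.

Answer: A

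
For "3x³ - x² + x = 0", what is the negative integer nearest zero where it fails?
Testing negative integers from -1 downward:
x = -1: LHS = 3·(-1)³ - (-1)² + (-1) = -5; -5 = 0 — FAILS  ← closest negative counterexample to 0

Answer: x = -1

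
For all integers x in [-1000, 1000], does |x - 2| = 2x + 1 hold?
The claim fails at x = 0:
x = 0: LHS = |0 - 2| = |-2| = 2, RHS = 2·0 + 1 = 1; 2 = 1 — FAILS

Because a single integer refutes it, the statement is false.

Answer: False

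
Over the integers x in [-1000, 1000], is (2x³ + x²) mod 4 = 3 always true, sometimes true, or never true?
Holds at x = 1: LHS = (2·1³ + 1²) mod 4 = 3 mod 4 = 3; 3 = 3 — holds
Fails at x = 0: LHS = (2·0³ + 0²) mod 4 = 0 mod 4 = 0; 0 = 3 — FAILS
It is satisfied by some integers in the range but not all.

Answer: Sometimes true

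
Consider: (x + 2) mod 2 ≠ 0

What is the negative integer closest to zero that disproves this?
Testing negative integers from -1 downward:
x = -1: LHS = ((-1) + 2) mod 2 = 1 mod 2 = 1; 1 ≠ 0 — holds
x = -2: LHS = ((-2) + 2) mod 2 = 0 mod 2 = 0; 0 ≠ 0 — FAILS  ← closest negative counterexample to 0

Answer: x = -2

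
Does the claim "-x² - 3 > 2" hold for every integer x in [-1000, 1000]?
The claim fails at x = 0:
x = 0: LHS = -0² - 3 = -3; -3 > 2 — FAILS

Because a single integer refutes it, the statement is false.

Answer: False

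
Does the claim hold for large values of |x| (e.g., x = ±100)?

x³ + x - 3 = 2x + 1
x = 100: LHS = 100³ + 100 - 3 = 1000097, RHS = 2·100 + 1 = 201; 1000097 = 201 — FAILS
x = -100: LHS = (-100)³ + (-100) - 3 = -1000103, RHS = 2·(-100) + 1 = -199; -1000103 = -199 — FAILS

Answer: No, fails for both x = 100 and x = -100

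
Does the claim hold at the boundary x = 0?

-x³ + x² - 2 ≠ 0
x = 0: LHS = -0³ + 0² - 2 = -2; -2 ≠ 0 — holds

The relation is satisfied at x = 0.

Answer: Yes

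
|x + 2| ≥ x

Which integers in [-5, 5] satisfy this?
Over all integers in [-5, 5], LHS − RHS is smallest at x = 0, where it equals 2:
x = 0: LHS = |0 + 2| = |2| = 2; 2 ≥ 0 — holds
At the ends of the range:
x = -5: LHS = |(-5) + 2| = |-3| = 3; 3 ≥ -5 — holds
x = 5: LHS = |5 + 2| = |7| = 7; 7 ≥ 5 — holds
Hence LHS − RHS is never negative, i.e. LHS ≥ RHS throughout, so the relation holds for every integer in [-5, 5].

Answer: All integers in [-5, 5]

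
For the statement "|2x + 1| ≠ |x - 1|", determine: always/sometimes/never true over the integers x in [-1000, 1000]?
Holds at x = 1: LHS = |2·1 + 1| = |3| = 3, RHS = |1 - 1| = |0| = 0; 3 ≠ 0 — holds
Fails at x = 0: LHS = |2·0 + 1| = |1| = 1, RHS = |0 - 1| = |-1| = 1; 1 ≠ 1 — FAILS
It is satisfied by some integers in the range but not all.

Answer: Sometimes true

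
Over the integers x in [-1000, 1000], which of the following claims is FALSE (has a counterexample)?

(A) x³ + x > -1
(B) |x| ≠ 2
(A) x = -1: LHS = (-1)³ + (-1) = -2; -2 > -1 — FAILS
(B) x = 2: LHS = |2| = 2; 2 ≠ 2 — FAILS

Answer: Both A and B are false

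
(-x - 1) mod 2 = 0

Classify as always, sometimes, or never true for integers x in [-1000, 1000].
Holds at x = 1: LHS = (-1 - 1) mod 2 = (-2) mod 2 = 0; 0 = 0 — holds
Fails at x = 0: LHS = (-0 - 1) mod 2 = (-1) mod 2 = 1; 1 = 0 — FAILS
It is satisfied by some integers in the range but not all.

Answer: Sometimes true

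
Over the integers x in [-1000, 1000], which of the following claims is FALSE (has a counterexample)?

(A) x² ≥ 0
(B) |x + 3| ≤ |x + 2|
(A) Over all integers in [-1000, 1000], LHS − RHS is smallest at x = 0, where it equals 0:
x = 0: LHS = 0² = 0; 0 ≥ 0 — holds
At the ends of the range:
x = -1000: LHS = (-1000)² = 1000000; 1000000 ≥ 0 — holds
x = 1000: LHS = 1000² = 1000000; 1000000 ≥ 0 — holds
Hence LHS − RHS is never negative, i.e. LHS ≥ RHS throughout, so the relation holds for every integer in [-1000, 1000].

(B) x = 0: LHS = |0 + 3| = |3| = 3, RHS = |0 + 2| = |2| = 2; 3 ≤ 2 — FAILS

Only (B) has a counterexample.

Answer: B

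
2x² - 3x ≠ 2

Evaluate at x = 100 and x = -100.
x = 100: LHS = 2·100² - 3·100 = 19700; 19700 ≠ 2 — holds
x = -100: LHS = 2·(-100)² - 3·(-100) = 20300; 20300 ≠ 2 — holds

Answer: Yes, holds for both x = 100 and x = -100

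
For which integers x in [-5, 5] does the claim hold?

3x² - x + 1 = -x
Over all integers in [-5, 5], LHS − RHS is always positive; it is smallest at x = 0, where it equals 1:
x = 0: LHS = 3·0² - 0 + 1 = 1, RHS = -0 = 0; 1 = 0 — FAILS
At the ends of the range:
x = -5: LHS = 3·(-5)² - (-5) + 1 = 81, RHS = -(-5) = 5; 81 = 5 — FAILS
x = 5: LHS = 3·5² - 5 + 1 = 71; 71 = -5 — FAILS
Hence LHS − RHS is never 0, i.e. the two sides are never equal, so the claimed relation (=) fails for every integer in [-5, 5].

Answer: None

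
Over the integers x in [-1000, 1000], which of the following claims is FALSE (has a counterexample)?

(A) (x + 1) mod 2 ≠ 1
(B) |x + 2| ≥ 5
(A) x = 0: LHS = (0 + 1) mod 2 = 1 mod 2 = 1; 1 ≠ 1 — FAILS
(B) x = 0: LHS = |0 + 2| = |2| = 2; 2 ≥ 5 — FAILS

Answer: Both A and B are false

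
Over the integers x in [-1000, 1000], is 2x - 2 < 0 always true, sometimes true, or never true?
Holds at x = 0: LHS = 2·0 - 2 = -2; -2 < 0 — holds
Fails at x = 1: LHS = 2·1 - 2 = 0; 0 < 0 — FAILS
It is satisfied by some integers in the range but not all.

Answer: Sometimes true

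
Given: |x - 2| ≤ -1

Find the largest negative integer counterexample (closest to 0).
Testing negative integers from -1 downward:
x = -1: LHS = |(-1) - 2| = |-3| = 3; 3 ≤ -1 — FAILS  ← closest negative counterexample to 0

Answer: x = -1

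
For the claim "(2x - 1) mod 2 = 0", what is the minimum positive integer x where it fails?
Testing positive integers:
x = 1: LHS = (2·1 - 1) mod 2 = 1 mod 2 = 1; 1 = 0 — FAILS  ← smallest positive counterexample

Answer: x = 1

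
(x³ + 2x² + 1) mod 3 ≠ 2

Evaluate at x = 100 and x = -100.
x = 100: LHS = (100³ + 2·100² + 1) mod 3 = 1020001 mod 3 = 1; 1 ≠ 2 — holds
x = -100: LHS = ((-100)³ + 2·(-100)² + 1) mod 3 = (-979999) mod 3 = 2; 2 ≠ 2 — FAILS

Answer: Partially: holds for x = 100, fails for x = -100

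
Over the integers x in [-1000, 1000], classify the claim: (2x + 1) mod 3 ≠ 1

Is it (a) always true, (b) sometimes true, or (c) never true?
Holds at x = 1: LHS = (2·1 + 1) mod 3 = 3 mod 3 = 0; 0 ≠ 1 — holds
Fails at x = 0: LHS = (2·0 + 1) mod 3 = 1 mod 3 = 1; 1 ≠ 1 — FAILS
It is satisfied by some integers in the range but not all.

Answer: Sometimes true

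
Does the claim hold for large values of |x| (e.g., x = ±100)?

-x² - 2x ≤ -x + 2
x = 100: LHS = -100² - 2·100 = -10200, RHS = -100 + 2 = -98; -10200 ≤ -98 — holds
x = -100: LHS = -(-100)² - 2·(-100) = -9800, RHS = -(-100) + 2 = 102; -9800 ≤ 102 — holds

Answer: Yes, holds for both x = 100 and x = -100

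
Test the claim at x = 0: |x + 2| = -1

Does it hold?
x = 0: LHS = |0 + 2| = |2| = 2; 2 = -1 — FAILS

The relation fails at x = 0, so x = 0 is a counterexample.

Answer: No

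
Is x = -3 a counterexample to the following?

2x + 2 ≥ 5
Substitute x = -3 into the relation:
x = -3: LHS = 2·(-3) + 2 = -4; -4 ≥ 5 — FAILS

Since the claim fails at x = -3, this value is a counterexample.

Answer: Yes, x = -3 is a counterexample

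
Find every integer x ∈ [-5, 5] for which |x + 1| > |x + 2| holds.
Holds for: {-5, -4, -3, -2}
Fails for: {-1, 0, 1, 2, 3, 4, 5}

Answer: {-5, -4, -3, -2}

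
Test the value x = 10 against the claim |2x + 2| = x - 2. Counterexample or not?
Substitute x = 10 into the relation:
x = 10: LHS = |2·10 + 2| = |22| = 22, RHS = 10 - 2 = 8; 22 = 8 — FAILS

Since the claim fails at x = 10, this value is a counterexample.

Answer: Yes, x = 10 is a counterexample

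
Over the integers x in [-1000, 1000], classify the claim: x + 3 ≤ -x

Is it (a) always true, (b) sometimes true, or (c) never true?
Holds at x = -2: LHS = (-2) + 3 = 1, RHS = -(-2) = 2; 1 ≤ 2 — holds
Fails at x = 0: LHS = 0 + 3 = 3, RHS = -0 = 0; 3 ≤ 0 — FAILS
It is satisfied by some integers in the range but not all.

Answer: Sometimes true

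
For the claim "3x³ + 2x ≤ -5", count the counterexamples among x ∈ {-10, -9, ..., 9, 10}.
Counterexamples in [-10, 10]: {0, 1, 2, 3, 4, 5, 6, 7, 8, 9, 10}.

Counting them gives 11 values.

Answer: 11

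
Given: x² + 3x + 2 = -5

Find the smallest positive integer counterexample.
Testing positive integers:
x = 1: LHS = 1² + 3·1 + 2 = 6; 6 = -5 — FAILS  ← smallest positive counterexample

Answer: x = 1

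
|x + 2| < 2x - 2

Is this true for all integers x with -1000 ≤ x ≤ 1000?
The claim fails at x = 0:
x = 0: LHS = |0 + 2| = |2| = 2, RHS = 2·0 - 2 = -2; 2 < -2 — FAILS

Because a single integer refutes it, the statement is false.

Answer: False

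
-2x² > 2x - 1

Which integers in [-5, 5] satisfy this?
Holds for: {-1, 0}
Fails for: {-5, -4, -3, -2, 1, 2, 3, 4, 5}

Answer: {-1, 0}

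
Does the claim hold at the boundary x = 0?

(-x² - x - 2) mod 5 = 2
x = 0: LHS = (-0² - 0 - 2) mod 5 = (-2) mod 5 = 3; 3 = 2 — FAILS

The relation fails at x = 0, so x = 0 is a counterexample.

Answer: No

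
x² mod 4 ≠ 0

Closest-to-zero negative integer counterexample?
Testing negative integers from -1 downward:
x = -1: LHS = ((-1)²) mod 4 = 1 mod 4 = 1; 1 ≠ 0 — holds
x = -2: LHS = ((-2)²) mod 4 = 4 mod 4 = 0; 0 ≠ 0 — FAILS  ← closest negative counterexample to 0

Answer: x = -2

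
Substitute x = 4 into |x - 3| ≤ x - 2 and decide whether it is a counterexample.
Substitute x = 4 into the relation:
x = 4: LHS = |4 - 3| = |1| = 1, RHS = 4 - 2 = 2; 1 ≤ 2 — holds

The claim holds here, so x = 4 is not a counterexample. (A counterexample exists elsewhere, e.g. x = 0.)

Answer: No, x = 4 is not a counterexample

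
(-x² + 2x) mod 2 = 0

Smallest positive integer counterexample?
Testing positive integers:
x = 1: LHS = (-1² + 2·1) mod 2 = 1 mod 2 = 1; 1 = 0 — FAILS  ← smallest positive counterexample

Answer: x = 1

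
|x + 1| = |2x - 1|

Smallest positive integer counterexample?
Testing positive integers:
x = 1: LHS = |1 + 1| = |2| = 2, RHS = |2·1 - 1| = |1| = 1; 2 = 1 — FAILS  ← smallest positive counterexample

Answer: x = 1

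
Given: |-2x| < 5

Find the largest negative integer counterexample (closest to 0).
Testing negative integers from -1 downward:
x = -1: LHS = |-2·(-1)| = |2| = 2; 2 < 5 — holds
x = -2: LHS = |-2·(-2)| = |4| = 4; 4 < 5 — holds
x = -3: LHS = |-2·(-3)| = |6| = 6; 6 < 5 — FAILS  ← closest negative counterexample to 0

Answer: x = -3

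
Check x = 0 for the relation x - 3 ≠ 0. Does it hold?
x = 0: LHS = 0 - 3 = -3; -3 ≠ 0 — holds

The relation is satisfied at x = 0.

Answer: Yes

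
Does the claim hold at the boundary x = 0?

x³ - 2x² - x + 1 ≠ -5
x = 0: LHS = 0³ - 2·0² - 0 + 1 = 1; 1 ≠ -5 — holds

The relation is satisfied at x = 0.

Answer: Yes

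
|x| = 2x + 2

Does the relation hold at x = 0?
x = 0: LHS = |0| = 0, RHS = 2·0 + 2 = 2; 0 = 2 — FAILS

The relation fails at x = 0, so x = 0 is a counterexample.

Answer: No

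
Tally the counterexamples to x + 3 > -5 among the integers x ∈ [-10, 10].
Counterexamples in [-10, 10]: {-10, -9, -8}.

Counting them gives 3 values.

Answer: 3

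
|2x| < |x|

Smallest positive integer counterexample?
Testing positive integers:
x = 1: LHS = |2·1| = |2| = 2, RHS = |1| = 1; 2 < 1 — FAILS  ← smallest positive counterexample

Answer: x = 1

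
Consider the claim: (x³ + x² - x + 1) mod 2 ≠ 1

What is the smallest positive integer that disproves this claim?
Testing positive integers:
x = 1: LHS = (1³ + 1² - 1 + 1) mod 2 = 2 mod 2 = 0; 0 ≠ 1 — holds
x = 2: LHS = (2³ + 2² - 2 + 1) mod 2 = 11 mod 2 = 1; 1 ≠ 1 — FAILS  ← smallest positive counterexample

Answer: x = 2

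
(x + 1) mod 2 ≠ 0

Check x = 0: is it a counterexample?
Substitute x = 0 into the relation:
x = 0: LHS = (0 + 1) mod 2 = 1 mod 2 = 1; 1 ≠ 0 — holds

The claim holds here, so x = 0 is not a counterexample. (A counterexample exists elsewhere, e.g. x = 1.)

Answer: No, x = 0 is not a counterexample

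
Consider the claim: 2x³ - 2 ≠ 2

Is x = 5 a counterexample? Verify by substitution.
Substitute x = 5 into the relation:
x = 5: LHS = 2·5³ - 2 = 248; 248 ≠ 2 — holds

The relation holds at x = 5, so it is not a counterexample.

Answer: No, x = 5 is not a counterexample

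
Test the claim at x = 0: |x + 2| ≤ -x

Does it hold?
x = 0: LHS = |0 + 2| = |2| = 2, RHS = -0 = 0; 2 ≤ 0 — FAILS

The relation fails at x = 0, so x = 0 is a counterexample.

Answer: No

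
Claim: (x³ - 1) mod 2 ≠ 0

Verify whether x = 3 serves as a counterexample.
Substitute x = 3 into the relation:
x = 3: LHS = (3³ - 1) mod 2 = 26 mod 2 = 0; 0 ≠ 0 — FAILS

Since the claim fails at x = 3, this value is a counterexample.

Answer: Yes, x = 3 is a counterexample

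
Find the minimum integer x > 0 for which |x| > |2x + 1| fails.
Testing positive integers:
x = 1: LHS = |1| = 1, RHS = |2·1 + 1| = |3| = 3; 1 > 3 — FAILS  ← smallest positive counterexample

Answer: x = 1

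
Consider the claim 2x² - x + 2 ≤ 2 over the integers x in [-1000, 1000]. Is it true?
The claim fails at x = 1:
x = 1: LHS = 2·1² - 1 + 2 = 3; 3 ≤ 2 — FAILS

Because a single integer refutes it, the statement is false.

Answer: False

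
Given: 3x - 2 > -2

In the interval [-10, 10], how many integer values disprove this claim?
Counterexamples in [-10, 10]: {-10, -9, -8, -7, -6, -5, -4, -3, -2, -1, 0}.

Counting them gives 11 values.

Answer: 11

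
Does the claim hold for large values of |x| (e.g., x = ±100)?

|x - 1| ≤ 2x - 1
x = 100: LHS = |100 - 1| = |99| = 99, RHS = 2·100 - 1 = 199; 99 ≤ 199 — holds
x = -100: LHS = |(-100) - 1| = |-101| = 101, RHS = 2·(-100) - 1 = -201; 101 ≤ -201 — FAILS

Answer: Partially: holds for x = 100, fails for x = -100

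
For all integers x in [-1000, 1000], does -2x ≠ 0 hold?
The claim fails at x = 0:
x = 0: LHS = -2·0 = 0; 0 ≠ 0 — FAILS

Because a single integer refutes it, the statement is false.

Answer: False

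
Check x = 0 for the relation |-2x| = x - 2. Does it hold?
x = 0: LHS = |-2·0| = |0| = 0, RHS = 0 - 2 = -2; 0 = -2 — FAILS

The relation fails at x = 0, so x = 0 is a counterexample.

Answer: No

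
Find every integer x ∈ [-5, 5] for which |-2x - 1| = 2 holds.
Track d = LHS − RHS over the integers in [-5, 5]. Equality would need d = 0, but d changes sign only between consecutive integers, jumping over 0:
x = -2: LHS = |-2·(-2) - 1| = |3| = 3; 3 = 2 — FAILS  (d = 1)
x = -1: LHS = |-2·(-1) - 1| = |1| = 1; 1 = 2 — FAILS  (d = -1)
x = 0: LHS = |-2·0 - 1| = |-1| = 1; 1 = 2 — FAILS  (d = -1)
x = 1: LHS = |-2·1 - 1| = |-3| = 3; 3 = 2 — FAILS  (d = 1)
Away from these crossings d keeps a constant sign, and checking every integer in [-5, 5] confirms d ≠ 0 throughout. Hence the two sides are never equal, so the claimed relation (=) fails for every integer in [-5, 5].

Answer: None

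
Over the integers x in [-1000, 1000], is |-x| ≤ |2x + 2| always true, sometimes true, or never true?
Holds at x = 0: LHS = |-0| = |0| = 0, RHS = |2·0 + 2| = |2| = 2; 0 ≤ 2 — holds
Fails at x = -1: LHS = |-(-1)| = |1| = 1, RHS = |2·(-1) + 2| = |0| = 0; 1 ≤ 0 — FAILS
It is satisfied by some integers in the range but not all.

Answer: Sometimes true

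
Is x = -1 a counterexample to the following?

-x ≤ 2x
Substitute x = -1 into the relation:
x = -1: LHS = -(-1) = 1, RHS = 2·(-1) = -2; 1 ≤ -2 — FAILS

Since the claim fails at x = -1, this value is a counterexample.

Answer: Yes, x = -1 is a counterexample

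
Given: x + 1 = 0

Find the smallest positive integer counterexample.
Testing positive integers:
x = 1: LHS = 1 + 1 = 2; 2 = 0 — FAILS  ← smallest positive counterexample

Answer: x = 1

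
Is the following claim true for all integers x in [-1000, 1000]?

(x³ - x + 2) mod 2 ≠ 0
The claim fails at x = 0:
x = 0: LHS = (0³ - 0 + 2) mod 2 = 2 mod 2 = 0; 0 ≠ 0 — FAILS

Because a single integer refutes it, the statement is false.

Answer: False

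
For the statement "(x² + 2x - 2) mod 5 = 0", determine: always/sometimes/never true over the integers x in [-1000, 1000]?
For a polynomial with integer coefficients, its value mod 5 depends only on x mod 5, so it suffices to check one representative of each residue class, x = 0, 1, 2, 3, 4:
x = 0: LHS = (0² + 2·0 - 2) mod 5 = (-2) mod 5 = 3; 3 = 0 — FAILS
x = 1: LHS = (1² + 2·1 - 2) mod 5 = 1 mod 5 = 1; 1 = 0 — FAILS
x = 2: LHS = (2² + 2·2 - 2) mod 5 = 6 mod 5 = 1; 1 = 0 — FAILS
x = 3: LHS = (3² + 2·3 - 2) mod 5 = 13 mod 5 = 3; 3 = 0 — FAILS
x = 4: LHS = (4² + 2·4 - 2) mod 5 = 22 mod 5 = 2; 2 = 0 — FAILS
The relation fails in every residue class, so the claimed relation (=) fails for every integer in [-1000, 1000].

No integer in the range satisfies it.

Answer: Never true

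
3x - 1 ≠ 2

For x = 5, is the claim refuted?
Substitute x = 5 into the relation:
x = 5: LHS = 3·5 - 1 = 14; 14 ≠ 2 — holds

The claim holds here, so x = 5 is not a counterexample. (A counterexample exists elsewhere, e.g. x = 1.)

Answer: No, x = 5 is not a counterexample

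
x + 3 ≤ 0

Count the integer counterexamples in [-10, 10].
Counterexamples in [-10, 10]: {-2, -1, 0, 1, 2, 3, 4, 5, 6, 7, 8, 9, 10}.

Counting them gives 13 values.

Answer: 13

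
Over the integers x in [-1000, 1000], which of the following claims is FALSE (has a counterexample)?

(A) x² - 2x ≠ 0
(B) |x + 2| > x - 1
(A) x = 0: LHS = 0² - 2·0 = 0; 0 ≠ 0 — FAILS

(B) Over all integers in [-1000, 1000], LHS − RHS is smallest at x = 0, where it equals 3:
x = 0: LHS = |0 + 2| = |2| = 2, RHS = 0 - 1 = -1; 2 > -1 — holds
At the ends of the range:
x = -1000: LHS = |(-1000) + 2| = |-998| = 998, RHS = (-1000) - 1 = -1001; 998 > -1001 — holds
x = 1000: LHS = |1000 + 2| = |1002| = 1002, RHS = 1000 - 1 = 999; 1002 > 999 — holds
Hence LHS − RHS is never zero or negative, i.e. LHS > RHS throughout, so the relation holds for every integer in [-1000, 1000].

Only (A) has a counterexample.

Answer: A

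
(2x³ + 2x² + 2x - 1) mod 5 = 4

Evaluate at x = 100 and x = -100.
x = 100: LHS = (2·100³ + 2·100² + 2·100 - 1) mod 5 = 2020199 mod 5 = 4; 4 = 4 — holds
x = -100: LHS = (2·(-100)³ + 2·(-100)² + 2·(-100) - 1) mod 5 = (-1980201) mod 5 = 4; 4 = 4 — holds

Answer: Yes, holds for both x = 100 and x = -100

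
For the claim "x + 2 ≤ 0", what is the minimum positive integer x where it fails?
Testing positive integers:
x = 1: LHS = 1 + 2 = 3; 3 ≤ 0 — FAILS  ← smallest positive counterexample

Answer: x = 1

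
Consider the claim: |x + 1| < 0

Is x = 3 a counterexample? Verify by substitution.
Substitute x = 3 into the relation:
x = 3: LHS = |3 + 1| = |4| = 4; 4 < 0 — FAILS

Since the claim fails at x = 3, this value is a counterexample.

Answer: Yes, x = 3 is a counterexample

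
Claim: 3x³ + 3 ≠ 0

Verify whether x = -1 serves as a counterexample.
Substitute x = -1 into the relation:
x = -1: LHS = 3·(-1)³ + 3 = 0; 0 ≠ 0 — FAILS

Since the claim fails at x = -1, this value is a counterexample.

Answer: Yes, x = -1 is a counterexample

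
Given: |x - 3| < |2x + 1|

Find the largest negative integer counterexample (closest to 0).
Testing negative integers from -1 downward:
x = -1: LHS = |(-1) - 3| = |-4| = 4, RHS = |2·(-1) + 1| = |-1| = 1; 4 < 1 — FAILS  ← closest negative counterexample to 0

Answer: x = -1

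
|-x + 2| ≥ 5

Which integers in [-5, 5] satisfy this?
Holds for: {-5, -4, -3}
Fails for: {-2, -1, 0, 1, 2, 3, 4, 5}

Answer: {-5, -4, -3}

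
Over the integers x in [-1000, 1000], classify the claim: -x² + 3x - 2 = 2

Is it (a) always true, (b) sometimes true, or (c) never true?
Over all integers in [-1000, 1000], LHS − RHS is always negative; it is closest to 0 at x = 1, where it equals -2:
x = 1: LHS = -1² + 3·1 - 2 = 0; 0 = 2 — FAILS
At the ends of the range:
x = -1000: LHS = -(-1000)² + 3·(-1000) - 2 = -1003002; -1003002 = 2 — FAILS
x = 1000: LHS = -1000² + 3·1000 - 2 = -997002; -997002 = 2 — FAILS
Hence LHS − RHS is never 0, i.e. the two sides are never equal, so the claimed relation (=) fails for every integer in [-1000, 1000].

No integer in the range satisfies it.

Answer: Never true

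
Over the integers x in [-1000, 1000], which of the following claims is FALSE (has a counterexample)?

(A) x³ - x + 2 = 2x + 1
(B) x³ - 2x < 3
(A) x = 0: LHS = 0³ - 0 + 2 = 2, RHS = 2·0 + 1 = 1; 2 = 1 — FAILS
(B) x = 2: LHS = 2³ - 2·2 = 4; 4 < 3 — FAILS

Answer: Both A and B are false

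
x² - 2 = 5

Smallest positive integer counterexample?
Testing positive integers:
x = 1: LHS = 1² - 2 = -1; -1 = 5 — FAILS  ← smallest positive counterexample

Answer: x = 1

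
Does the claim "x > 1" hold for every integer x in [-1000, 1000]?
The claim fails at x = 0:
x = 0: 0 > 1 — FAILS

Because a single integer refutes it, the statement is false.

Answer: False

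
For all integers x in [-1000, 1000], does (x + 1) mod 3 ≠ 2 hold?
The claim fails at x = 1:
x = 1: LHS = (1 + 1) mod 3 = 2 mod 3 = 2; 2 ≠ 2 — FAILS

Because a single integer refutes it, the statement is false.

Answer: False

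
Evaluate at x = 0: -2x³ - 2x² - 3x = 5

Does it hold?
x = 0: LHS = -2·0³ - 2·0² - 3·0 = 0; 0 = 5 — FAILS

The relation fails at x = 0, so x = 0 is a counterexample.

Answer: No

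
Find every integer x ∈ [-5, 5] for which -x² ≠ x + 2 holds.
Over all integers in [-5, 5], LHS − RHS is always negative; it is closest to 0 at x = 0, where it equals -2:
x = 0: LHS = -0² = 0, RHS = 0 + 2 = 2; 0 ≠ 2 — holds
At the ends of the range:
x = -5: LHS = -(-5)² = -25, RHS = (-5) + 2 = -3; -25 ≠ -3 — holds
x = 5: LHS = -5² = -25, RHS = 5 + 2 = 7; -25 ≠ 7 — holds
Hence LHS − RHS is never 0, i.e. the two sides are never equal, so the relation holds for every integer in [-5, 5].

Answer: All integers in [-5, 5]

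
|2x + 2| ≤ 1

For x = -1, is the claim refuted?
Substitute x = -1 into the relation:
x = -1: LHS = |2·(-1) + 2| = |0| = 0; 0 ≤ 1 — holds

The claim holds here, so x = -1 is not a counterexample. (A counterexample exists elsewhere, e.g. x = 0.)

Answer: No, x = -1 is not a counterexample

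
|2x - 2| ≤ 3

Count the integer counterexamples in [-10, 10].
Counterexamples in [-10, 10]: {-10, -9, -8, -7, -6, -5, -4, -3, -2, -1, 3, 4, 5, 6, 7, 8, 9, 10}.

Counting them gives 18 values.

Answer: 18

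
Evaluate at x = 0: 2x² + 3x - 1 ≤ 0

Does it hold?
x = 0: LHS = 2·0² + 3·0 - 1 = -1; -1 ≤ 0 — holds

The relation is satisfied at x = 0.

Answer: Yes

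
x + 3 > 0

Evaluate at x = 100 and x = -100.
x = 100: LHS = 100 + 3 = 103; 103 > 0 — holds
x = -100: LHS = (-100) + 3 = -97; -97 > 0 — FAILS

Answer: Partially: holds for x = 100, fails for x = -100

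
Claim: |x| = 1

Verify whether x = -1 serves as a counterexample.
Substitute x = -1 into the relation:
x = -1: LHS = |-1| = 1; 1 = 1 — holds

The claim holds here, so x = -1 is not a counterexample. (A counterexample exists elsewhere, e.g. x = 0.)

Answer: No, x = -1 is not a counterexample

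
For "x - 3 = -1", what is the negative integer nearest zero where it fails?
Testing negative integers from -1 downward:
x = -1: LHS = (-1) - 3 = -4; -4 = -1 — FAILS  ← closest negative counterexample to 0

Answer: x = -1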